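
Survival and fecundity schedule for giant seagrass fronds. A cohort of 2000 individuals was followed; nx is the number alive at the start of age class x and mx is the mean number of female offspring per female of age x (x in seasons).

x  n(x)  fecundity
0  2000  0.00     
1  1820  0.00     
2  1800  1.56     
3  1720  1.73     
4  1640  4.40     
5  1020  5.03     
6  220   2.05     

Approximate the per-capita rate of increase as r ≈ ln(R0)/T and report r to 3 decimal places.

lx = nx/n0 = nx/2000: 1, 0.91, 0.9, 0.86, 0.82, 0.51, 0.11
R0 = Σ lx·mx = 0 + 0 + 1.404 + 1.4878 + 3.608 + 2.5653 + 0.2255 = 9.2906
Σ x·lx·mx = 35.8829; T = 35.8829/9.2906 = 3.86228…
r ≈ ln(R0)/T = ln(9.2906)/3.86228… = 0.57712… → 0.577

0.577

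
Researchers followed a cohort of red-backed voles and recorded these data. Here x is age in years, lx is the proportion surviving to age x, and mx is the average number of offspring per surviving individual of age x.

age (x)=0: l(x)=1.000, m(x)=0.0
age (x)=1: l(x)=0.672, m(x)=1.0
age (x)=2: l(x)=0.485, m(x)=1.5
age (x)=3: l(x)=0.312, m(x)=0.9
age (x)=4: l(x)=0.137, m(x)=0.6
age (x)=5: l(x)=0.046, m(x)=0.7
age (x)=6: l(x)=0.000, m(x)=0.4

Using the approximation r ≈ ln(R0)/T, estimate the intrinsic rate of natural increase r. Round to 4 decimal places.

0.3034

R0 = Σ lx·mx = 0 + 0.672 + 0.7275 + 0.2808 + 0.0822 + 0.0322 + 0 = 1.7947
Σ x·lx·mx = 3.4592; T = 3.4592/1.7947 = 1.92745…
r ≈ ln(R0)/T = ln(1.7947)/1.92745… = 0.303425… → 0.3034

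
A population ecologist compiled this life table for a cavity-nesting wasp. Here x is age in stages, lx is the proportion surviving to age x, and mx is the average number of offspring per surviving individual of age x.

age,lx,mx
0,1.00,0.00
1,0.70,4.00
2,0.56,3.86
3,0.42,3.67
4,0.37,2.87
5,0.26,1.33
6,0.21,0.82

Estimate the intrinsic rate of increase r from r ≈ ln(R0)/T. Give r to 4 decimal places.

0.9005

R0 = Σ lx·mx = 0 + 2.8 + 2.1616 + 1.5414 + 1.0619 + 0.3458 + 0.1722 = 8.0829
Σ x·lx·mx = 18.7572; T = 18.7572/8.0829 = 2.3206…
r ≈ ln(R0)/T = ln(8.0829)/2.3206… = 0.900521… → 0.9005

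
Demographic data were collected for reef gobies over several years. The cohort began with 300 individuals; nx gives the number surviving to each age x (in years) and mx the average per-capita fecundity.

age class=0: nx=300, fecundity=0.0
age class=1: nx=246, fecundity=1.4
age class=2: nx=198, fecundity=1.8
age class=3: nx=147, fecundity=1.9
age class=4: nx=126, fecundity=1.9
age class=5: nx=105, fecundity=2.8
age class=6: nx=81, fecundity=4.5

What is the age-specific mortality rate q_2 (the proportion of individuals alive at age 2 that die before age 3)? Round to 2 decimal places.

lx = nx/n0 = nx/300: 1, 0.82, 0.66, 0.49, 0.42, 0.35, 0.27
q_2 = (l_2 − l_3) / l_2 = (0.66 − 0.49) / 0.66
     = 0.17 / 0.66 = 0.257576… → 0.26

0.26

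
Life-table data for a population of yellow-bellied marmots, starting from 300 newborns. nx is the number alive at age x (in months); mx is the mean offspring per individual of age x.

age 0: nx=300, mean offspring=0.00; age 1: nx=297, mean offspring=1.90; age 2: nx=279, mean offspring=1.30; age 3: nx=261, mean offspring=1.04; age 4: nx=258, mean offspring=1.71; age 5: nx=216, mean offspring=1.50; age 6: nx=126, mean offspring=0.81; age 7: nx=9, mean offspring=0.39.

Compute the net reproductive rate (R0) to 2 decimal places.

lx = nx/n0 = nx/300: 1, 0.99, 0.93, 0.87, 0.86, 0.72, 0.42, 0.03
lx·mx by age: 0, 1.881, 1.209, 0.9048, 1.4706, 1.08, 0.3402, 0.0117
R0 = Σ lx·mx = 6.8973 → 6.90

6.90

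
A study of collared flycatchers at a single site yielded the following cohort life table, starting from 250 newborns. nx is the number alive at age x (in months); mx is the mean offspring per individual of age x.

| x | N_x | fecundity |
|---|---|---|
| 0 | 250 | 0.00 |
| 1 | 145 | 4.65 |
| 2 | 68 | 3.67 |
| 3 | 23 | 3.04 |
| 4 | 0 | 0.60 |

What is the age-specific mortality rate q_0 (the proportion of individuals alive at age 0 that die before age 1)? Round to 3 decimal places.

lx = nx/n0 = nx/250: 1, 0.58, 0.272, 0.092, 0
q_0 = (l_0 − l_1) / l_0 = (1 − 0.58) / 1
     = 0.42 / 1 = 0.42 → 0.420

0.420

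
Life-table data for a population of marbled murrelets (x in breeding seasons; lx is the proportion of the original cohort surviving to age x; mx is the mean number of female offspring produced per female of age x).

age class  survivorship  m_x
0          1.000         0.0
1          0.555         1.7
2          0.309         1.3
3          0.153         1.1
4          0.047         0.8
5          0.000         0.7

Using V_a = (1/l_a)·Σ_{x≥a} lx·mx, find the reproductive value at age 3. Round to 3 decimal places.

1.346

lx·mx for x ≥ 3: 0.1683, 0.0376, 0 → sum = 0.2059
V_3 = 0.2059 / l_3 = 0.2059 / 0.153 = 1.345752… → 1.346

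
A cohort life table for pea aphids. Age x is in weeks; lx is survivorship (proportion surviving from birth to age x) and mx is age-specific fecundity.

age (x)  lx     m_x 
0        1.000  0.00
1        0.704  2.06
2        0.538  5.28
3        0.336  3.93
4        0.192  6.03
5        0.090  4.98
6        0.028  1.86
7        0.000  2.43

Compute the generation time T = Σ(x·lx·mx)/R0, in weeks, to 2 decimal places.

lx·mx: 0, 1.45024, 2.84064, 1.32048, 1.15776, 0.4482, 0.05208, 0 → R0 = 7.2694
x·lx·mx: 0, 1.45024, 5.68128, 3.96144, 4.63104, 2.241, 0.31248, 0 → Σ = 18.27748
T = 18.27748 / 7.2694 = 2.514304… → 2.51

2.51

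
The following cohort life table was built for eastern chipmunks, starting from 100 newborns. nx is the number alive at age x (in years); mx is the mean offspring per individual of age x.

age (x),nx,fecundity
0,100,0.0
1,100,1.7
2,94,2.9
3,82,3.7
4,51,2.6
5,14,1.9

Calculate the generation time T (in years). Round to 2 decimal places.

lx = nx/n0 = nx/100: 1, 1, 0.94, 0.82, 0.51, 0.14
lx·mx: 0, 1.7, 2.726, 3.034, 1.326, 0.266 → R0 = 9.052
x·lx·mx: 0, 1.7, 5.452, 9.102, 5.304, 1.33 → Σ = 22.888
T = 22.888 / 9.052 = 2.528502… → 2.53

2.53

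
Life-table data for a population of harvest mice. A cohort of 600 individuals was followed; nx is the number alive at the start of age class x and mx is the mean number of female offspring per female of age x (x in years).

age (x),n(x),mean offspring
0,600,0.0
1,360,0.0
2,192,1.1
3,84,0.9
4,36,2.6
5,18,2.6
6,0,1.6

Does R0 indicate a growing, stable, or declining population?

declining

lx = nx/n0 = nx/600: 1, 0.6, 0.32, 0.14, 0.06, 0.03, 0
R0 = Σ lx·mx = 0 + 0 + 0.352 + 0.126 + 0.156 + 0.078 + 0 = 0.712
R0 < 1, so the population is declining.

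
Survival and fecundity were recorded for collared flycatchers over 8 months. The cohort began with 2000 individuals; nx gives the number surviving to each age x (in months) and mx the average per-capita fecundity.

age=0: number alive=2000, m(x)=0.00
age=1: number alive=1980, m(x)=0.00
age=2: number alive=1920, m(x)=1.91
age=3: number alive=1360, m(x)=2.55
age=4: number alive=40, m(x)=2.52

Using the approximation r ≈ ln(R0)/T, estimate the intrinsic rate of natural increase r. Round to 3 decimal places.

0.513

lx = nx/n0 = nx/2000: 1, 0.99, 0.96, 0.68, 0.02
R0 = Σ lx·mx = 0 + 0 + 1.8336 + 1.734 + 0.0504 = 3.618
Σ x·lx·mx = 9.0708; T = 9.0708/3.618 = 2.50713…
r ≈ ln(R0)/T = ln(3.618)/2.50713… = 0.51291… → 0.513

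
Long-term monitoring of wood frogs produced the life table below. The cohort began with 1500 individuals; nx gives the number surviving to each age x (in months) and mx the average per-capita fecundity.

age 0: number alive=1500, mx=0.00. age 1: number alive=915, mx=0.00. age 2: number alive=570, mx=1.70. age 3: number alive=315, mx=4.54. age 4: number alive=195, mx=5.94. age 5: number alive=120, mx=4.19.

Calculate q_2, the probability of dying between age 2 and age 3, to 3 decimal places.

lx = nx/n0 = nx/1500: 1, 0.61, 0.38, 0.21, 0.13, 0.08
q_2 = (l_2 − l_3) / l_2 = (0.38 − 0.21) / 0.38
     = 0.17 / 0.38 = 0.447368… → 0.447

0.447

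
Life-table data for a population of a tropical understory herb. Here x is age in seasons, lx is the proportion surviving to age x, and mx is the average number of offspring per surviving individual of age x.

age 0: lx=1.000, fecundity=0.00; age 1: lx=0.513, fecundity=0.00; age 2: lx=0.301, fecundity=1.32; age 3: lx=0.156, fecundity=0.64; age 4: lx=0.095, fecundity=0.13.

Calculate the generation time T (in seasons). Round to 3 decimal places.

2.244

lx·mx: 0, 0, 0.39732, 0.09984, 0.01235 → R0 = 0.50951
x·lx·mx: 0, 0, 0.79464, 0.29952, 0.0494 → Σ = 1.14356
T = 1.14356 / 0.50951 = 2.244431… → 2.244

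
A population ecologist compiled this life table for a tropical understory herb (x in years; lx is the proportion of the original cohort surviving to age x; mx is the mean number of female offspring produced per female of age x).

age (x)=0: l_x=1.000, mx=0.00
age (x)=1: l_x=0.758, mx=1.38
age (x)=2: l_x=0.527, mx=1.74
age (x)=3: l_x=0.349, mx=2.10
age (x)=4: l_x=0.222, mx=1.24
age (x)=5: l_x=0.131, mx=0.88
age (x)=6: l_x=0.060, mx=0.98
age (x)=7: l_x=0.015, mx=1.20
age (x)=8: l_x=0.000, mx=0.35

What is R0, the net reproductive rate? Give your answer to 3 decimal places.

3.163

lx·mx by age: 0, 1.04604, 0.91698, 0.7329, 0.27528, 0.11528, 0.0588, 0.018, 0
R0 = Σ lx·mx = 3.16328 → 3.163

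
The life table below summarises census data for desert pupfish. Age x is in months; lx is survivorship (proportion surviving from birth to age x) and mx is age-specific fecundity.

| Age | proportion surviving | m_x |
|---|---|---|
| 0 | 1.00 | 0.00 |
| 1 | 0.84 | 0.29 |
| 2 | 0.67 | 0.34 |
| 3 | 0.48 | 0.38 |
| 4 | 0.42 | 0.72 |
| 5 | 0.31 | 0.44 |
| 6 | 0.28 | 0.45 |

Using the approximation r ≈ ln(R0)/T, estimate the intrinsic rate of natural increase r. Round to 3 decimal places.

R0 = Σ lx·mx = 0 + 0.2436 + 0.2278 + 0.1824 + 0.3024 + 0.1364 + 0.126 = 1.2186
Σ x·lx·mx = 3.894; T = 3.894/1.2186 = 3.19547…
r ≈ ln(R0)/T = ln(1.2186)/3.19547… = 0.06187… → 0.062

0.062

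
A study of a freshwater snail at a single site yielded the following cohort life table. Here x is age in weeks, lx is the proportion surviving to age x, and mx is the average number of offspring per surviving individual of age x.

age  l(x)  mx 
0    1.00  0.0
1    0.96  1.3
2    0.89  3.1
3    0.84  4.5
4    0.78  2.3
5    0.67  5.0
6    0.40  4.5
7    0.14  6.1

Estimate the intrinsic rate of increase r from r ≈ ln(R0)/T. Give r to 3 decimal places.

0.728

R0 = Σ lx·mx = 0 + 1.248 + 2.759 + 3.78 + 1.794 + 3.35 + 1.8 + 0.854 = 15.585
Σ x·lx·mx = 58.81; T = 58.81/15.585 = 3.7735…
r ≈ ln(R0)/T = ln(15.585)/3.7735… = 0.72779… → 0.728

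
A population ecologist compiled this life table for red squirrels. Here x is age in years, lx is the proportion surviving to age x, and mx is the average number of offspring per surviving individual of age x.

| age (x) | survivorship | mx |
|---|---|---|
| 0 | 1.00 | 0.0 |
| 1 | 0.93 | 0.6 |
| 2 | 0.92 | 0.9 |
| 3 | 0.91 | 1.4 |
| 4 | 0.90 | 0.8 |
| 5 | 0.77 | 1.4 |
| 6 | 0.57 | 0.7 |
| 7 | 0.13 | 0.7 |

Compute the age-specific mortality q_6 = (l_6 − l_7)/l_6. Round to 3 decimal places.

0.772

q_6 = (l_6 − l_7) / l_6 = (0.57 − 0.13) / 0.57
     = 0.44 / 0.57 = 0.77193… → 0.772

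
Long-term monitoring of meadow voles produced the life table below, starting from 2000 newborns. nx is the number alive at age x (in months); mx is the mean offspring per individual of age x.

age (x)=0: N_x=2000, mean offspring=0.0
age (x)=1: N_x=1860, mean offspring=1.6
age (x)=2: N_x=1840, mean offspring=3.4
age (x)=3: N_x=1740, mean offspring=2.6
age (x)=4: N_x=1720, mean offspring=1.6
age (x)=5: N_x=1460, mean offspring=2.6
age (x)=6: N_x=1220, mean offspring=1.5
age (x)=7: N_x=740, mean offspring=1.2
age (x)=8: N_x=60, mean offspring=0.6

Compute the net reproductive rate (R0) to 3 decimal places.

11.529

lx = nx/n0 = nx/2000: 1, 0.93, 0.92, 0.87, 0.86, 0.73, 0.61, 0.37, 0.03
lx·mx by age: 0, 1.488, 3.128, 2.262, 1.376, 1.898, 0.915, 0.444, 0.018
R0 = Σ lx·mx = 11.529 → 11.529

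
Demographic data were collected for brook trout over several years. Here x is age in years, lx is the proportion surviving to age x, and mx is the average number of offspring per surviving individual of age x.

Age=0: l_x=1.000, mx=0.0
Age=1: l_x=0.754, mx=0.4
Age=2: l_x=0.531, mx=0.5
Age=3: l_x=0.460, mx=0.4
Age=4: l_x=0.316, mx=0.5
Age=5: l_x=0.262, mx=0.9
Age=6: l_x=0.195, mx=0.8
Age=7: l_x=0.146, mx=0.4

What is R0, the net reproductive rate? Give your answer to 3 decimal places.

lx·mx by age: 0, 0.3016, 0.2655, 0.184, 0.158, 0.2358, 0.156, 0.0584
R0 = Σ lx·mx = 1.3593 → 1.359

1.359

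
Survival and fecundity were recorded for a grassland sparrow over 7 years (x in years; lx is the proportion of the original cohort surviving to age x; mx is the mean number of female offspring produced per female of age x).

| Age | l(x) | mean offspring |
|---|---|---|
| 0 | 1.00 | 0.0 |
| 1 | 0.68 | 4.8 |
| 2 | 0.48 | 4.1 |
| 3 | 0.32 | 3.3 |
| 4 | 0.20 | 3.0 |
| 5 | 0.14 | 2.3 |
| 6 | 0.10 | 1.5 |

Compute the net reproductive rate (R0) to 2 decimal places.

7.36

lx·mx by age: 0, 3.264, 1.968, 1.056, 0.6, 0.322, 0.15
R0 = Σ lx·mx = 7.36 → 7.36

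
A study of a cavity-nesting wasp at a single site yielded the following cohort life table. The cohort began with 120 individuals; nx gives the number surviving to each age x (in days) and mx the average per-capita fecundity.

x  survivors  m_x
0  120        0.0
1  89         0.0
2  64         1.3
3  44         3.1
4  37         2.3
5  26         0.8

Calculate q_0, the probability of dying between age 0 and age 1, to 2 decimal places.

lx = nx/n0 = nx/120: 1, 0.74167…, 0.53333…, 0.36667…, 0.30833…, 0.21667…
q_0 = (l_0 − l_1) / l_0 = (1 − 0.741667…) / 1
     = 0.258333… / 1 = 0.258333… → 0.26

0.26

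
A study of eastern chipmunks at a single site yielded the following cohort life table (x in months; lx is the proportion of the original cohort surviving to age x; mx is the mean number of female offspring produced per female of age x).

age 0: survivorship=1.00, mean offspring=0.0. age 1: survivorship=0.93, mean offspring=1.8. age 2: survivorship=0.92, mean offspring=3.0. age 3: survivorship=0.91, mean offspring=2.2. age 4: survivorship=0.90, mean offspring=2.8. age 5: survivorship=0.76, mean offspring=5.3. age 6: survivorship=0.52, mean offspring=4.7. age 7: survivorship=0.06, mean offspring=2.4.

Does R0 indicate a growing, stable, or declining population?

growing

R0 = Σ lx·mx = 0 + 1.674 + 2.76 + 2.002 + 2.52 + 4.028 + 2.444 + 0.144 = 15.572
R0 > 1, so the population is growing.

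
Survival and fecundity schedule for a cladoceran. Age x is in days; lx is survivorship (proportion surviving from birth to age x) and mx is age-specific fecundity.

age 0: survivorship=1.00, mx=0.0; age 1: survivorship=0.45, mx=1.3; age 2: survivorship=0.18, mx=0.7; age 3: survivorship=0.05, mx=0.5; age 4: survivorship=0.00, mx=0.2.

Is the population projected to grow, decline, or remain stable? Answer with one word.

declining

R0 = Σ lx·mx = 0 + 0.585 + 0.126 + 0.025 + 0 = 0.736
R0 < 1, so the population is declining.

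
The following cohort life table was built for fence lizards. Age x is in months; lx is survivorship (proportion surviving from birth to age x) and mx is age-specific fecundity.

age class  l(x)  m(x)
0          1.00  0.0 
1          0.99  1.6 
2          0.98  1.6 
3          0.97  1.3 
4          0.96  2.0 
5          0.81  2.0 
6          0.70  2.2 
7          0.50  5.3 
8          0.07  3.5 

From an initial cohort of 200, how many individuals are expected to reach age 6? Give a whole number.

Expected survivors = N0 · l_6 = 200 × 0.70 = 140 → 140

140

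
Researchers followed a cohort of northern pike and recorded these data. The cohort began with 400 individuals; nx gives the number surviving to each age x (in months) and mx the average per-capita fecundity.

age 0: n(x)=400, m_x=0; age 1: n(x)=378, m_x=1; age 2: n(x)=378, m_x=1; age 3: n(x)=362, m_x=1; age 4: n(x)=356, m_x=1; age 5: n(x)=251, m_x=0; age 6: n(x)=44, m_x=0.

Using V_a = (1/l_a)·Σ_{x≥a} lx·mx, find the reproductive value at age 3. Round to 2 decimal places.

lx = nx/n0 = nx/400: 1, 0.945, 0.945, 0.905, 0.89, 0.6275, 0.11
lx·mx for x ≥ 3: 0.905, 0.89, 0, 0 → sum = 1.795
V_3 = 1.795 / l_3 = 1.795 / 0.905 = 1.983425… → 1.98

1.98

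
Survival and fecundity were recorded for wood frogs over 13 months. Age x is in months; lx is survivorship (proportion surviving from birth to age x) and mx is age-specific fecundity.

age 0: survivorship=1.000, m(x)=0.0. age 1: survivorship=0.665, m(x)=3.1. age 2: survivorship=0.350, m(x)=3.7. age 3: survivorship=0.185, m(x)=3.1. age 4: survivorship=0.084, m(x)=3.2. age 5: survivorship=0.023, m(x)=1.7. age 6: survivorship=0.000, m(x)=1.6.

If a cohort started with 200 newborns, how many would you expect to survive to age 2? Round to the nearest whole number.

Expected survivors = N0 · l_2 = 200 × 0.350 = 70 → 70

70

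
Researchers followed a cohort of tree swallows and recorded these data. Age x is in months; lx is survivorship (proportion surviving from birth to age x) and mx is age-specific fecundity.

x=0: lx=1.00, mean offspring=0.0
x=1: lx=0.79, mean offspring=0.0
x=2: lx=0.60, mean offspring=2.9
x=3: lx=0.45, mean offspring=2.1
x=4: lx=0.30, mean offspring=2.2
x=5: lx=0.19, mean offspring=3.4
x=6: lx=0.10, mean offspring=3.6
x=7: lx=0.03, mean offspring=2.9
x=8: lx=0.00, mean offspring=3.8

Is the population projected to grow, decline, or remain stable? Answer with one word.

growing

R0 = Σ lx·mx = 0 + 0 + 1.74 + 0.945 + 0.66 + 0.646 + 0.36 + 0.087 + 0 = 4.438
R0 > 1, so the population is growing.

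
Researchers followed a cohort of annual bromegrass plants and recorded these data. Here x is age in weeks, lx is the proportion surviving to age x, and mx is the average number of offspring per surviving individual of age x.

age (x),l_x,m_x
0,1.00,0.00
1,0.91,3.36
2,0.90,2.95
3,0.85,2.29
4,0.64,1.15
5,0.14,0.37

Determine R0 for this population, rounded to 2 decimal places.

lx·mx by age: 0, 3.0576, 2.655, 1.9465, 0.736, 0.0518
R0 = Σ lx·mx = 8.4469 → 8.45

8.45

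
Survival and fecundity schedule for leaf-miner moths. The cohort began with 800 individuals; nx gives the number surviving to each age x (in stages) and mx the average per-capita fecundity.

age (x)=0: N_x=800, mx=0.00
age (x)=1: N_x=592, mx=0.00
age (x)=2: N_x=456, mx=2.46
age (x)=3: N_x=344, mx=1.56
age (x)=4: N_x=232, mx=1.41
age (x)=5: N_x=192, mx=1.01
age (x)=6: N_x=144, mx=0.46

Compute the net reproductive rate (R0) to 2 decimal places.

2.81

lx = nx/n0 = nx/800: 1, 0.74, 0.57, 0.43, 0.29, 0.24, 0.18
lx·mx by age: 0, 0, 1.4022, 0.6708, 0.4089, 0.2424, 0.0828
R0 = Σ lx·mx = 2.8071 → 2.81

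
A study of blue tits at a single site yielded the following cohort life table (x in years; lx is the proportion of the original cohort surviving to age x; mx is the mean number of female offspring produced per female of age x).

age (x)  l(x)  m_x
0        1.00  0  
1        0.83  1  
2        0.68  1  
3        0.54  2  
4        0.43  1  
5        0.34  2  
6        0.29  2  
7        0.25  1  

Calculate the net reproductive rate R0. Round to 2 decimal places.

lx·mx by age: 0, 0.83, 0.68, 1.08, 0.43, 0.68, 0.58, 0.25
R0 = Σ lx·mx = 4.53 → 4.53

4.53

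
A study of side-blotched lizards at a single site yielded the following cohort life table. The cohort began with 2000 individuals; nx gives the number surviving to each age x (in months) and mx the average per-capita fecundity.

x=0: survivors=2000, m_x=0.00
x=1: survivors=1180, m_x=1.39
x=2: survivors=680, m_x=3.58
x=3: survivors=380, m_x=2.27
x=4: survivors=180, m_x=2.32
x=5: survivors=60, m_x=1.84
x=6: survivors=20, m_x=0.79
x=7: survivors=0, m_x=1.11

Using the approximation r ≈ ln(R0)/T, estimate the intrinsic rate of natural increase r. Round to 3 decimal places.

0.484

lx = nx/n0 = nx/2000: 1, 0.59, 0.34, 0.19, 0.09, 0.03, 0.01, 0
R0 = Σ lx·mx = 0 + 0.8201 + 1.2172 + 0.4313 + 0.2088 + 0.0552 + 0.0079 + 0 = 2.7405
Σ x·lx·mx = 5.707; T = 5.707/2.7405 = 2.08247…
r ≈ ln(R0)/T = ln(2.7405)/2.08247… = 0.48411… → 0.484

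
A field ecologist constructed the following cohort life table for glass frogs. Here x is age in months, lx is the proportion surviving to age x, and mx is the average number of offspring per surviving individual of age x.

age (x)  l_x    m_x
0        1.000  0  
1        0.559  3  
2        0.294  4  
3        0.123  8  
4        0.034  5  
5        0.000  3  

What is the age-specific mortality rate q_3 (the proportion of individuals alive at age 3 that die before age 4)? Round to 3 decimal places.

q_3 = (l_3 − l_4) / l_3 = (0.123 − 0.034) / 0.123
     = 0.089 / 0.123 = 0.723577… → 0.724

0.724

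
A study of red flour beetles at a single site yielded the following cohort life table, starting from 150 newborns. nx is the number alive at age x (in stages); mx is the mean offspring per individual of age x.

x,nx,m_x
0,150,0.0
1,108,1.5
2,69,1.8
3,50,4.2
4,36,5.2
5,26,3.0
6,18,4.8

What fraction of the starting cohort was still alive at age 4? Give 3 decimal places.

0.240

l_4 = n_4/n_0 = 36/150 = 0.24 → 0.240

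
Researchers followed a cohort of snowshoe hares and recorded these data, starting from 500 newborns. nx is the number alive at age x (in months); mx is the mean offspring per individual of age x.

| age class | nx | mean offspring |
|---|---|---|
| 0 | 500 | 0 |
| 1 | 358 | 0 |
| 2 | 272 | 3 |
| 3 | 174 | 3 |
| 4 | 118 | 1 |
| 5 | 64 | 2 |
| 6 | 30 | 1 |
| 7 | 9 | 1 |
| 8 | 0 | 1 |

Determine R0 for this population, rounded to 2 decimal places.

lx = nx/n0 = nx/500: 1, 0.716, 0.544, 0.348, 0.236, 0.128, 0.06, 0.018, 0
lx·mx by age: 0, 0, 1.632, 1.044, 0.236, 0.256, 0.06, 0.018, 0
R0 = Σ lx·mx = 3.246 → 3.25

3.25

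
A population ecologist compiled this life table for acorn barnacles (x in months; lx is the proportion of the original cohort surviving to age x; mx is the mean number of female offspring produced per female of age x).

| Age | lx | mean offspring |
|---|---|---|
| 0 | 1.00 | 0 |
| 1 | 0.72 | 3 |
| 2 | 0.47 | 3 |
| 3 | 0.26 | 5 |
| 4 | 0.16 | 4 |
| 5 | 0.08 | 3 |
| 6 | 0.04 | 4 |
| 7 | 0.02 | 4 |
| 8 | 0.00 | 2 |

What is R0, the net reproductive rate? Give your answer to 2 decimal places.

lx·mx by age: 0, 2.16, 1.41, 1.3, 0.64, 0.24, 0.16, 0.08, 0
R0 = Σ lx·mx = 5.99 → 5.99

5.99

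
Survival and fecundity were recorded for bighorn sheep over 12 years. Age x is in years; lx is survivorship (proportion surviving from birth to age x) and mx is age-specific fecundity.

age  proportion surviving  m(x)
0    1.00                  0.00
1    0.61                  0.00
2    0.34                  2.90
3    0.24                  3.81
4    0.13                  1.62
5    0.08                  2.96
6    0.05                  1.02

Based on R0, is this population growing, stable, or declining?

growing

R0 = Σ lx·mx = 0 + 0 + 0.986 + 0.9144 + 0.2106 + 0.2368 + 0.051 = 2.3988
R0 > 1, so the population is growing.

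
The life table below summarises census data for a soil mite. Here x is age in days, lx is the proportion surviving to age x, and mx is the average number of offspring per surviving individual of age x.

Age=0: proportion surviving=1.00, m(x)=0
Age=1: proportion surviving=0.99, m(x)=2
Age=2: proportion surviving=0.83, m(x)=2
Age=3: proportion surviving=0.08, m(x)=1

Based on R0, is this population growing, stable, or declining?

growing

R0 = Σ lx·mx = 0 + 1.98 + 1.66 + 0.08 = 3.72
R0 > 1, so the population is growing.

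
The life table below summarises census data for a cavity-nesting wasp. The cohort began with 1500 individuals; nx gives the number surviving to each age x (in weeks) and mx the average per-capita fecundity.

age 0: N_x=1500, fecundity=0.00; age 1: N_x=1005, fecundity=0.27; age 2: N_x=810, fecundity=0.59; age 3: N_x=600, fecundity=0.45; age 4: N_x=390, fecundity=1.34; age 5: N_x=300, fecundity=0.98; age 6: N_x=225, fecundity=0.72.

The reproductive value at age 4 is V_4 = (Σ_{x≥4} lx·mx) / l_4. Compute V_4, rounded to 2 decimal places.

2.51

lx = nx/n0 = nx/1500: 1, 0.67, 0.54, 0.4, 0.26, 0.2, 0.15
lx·mx for x ≥ 4: 0.3484, 0.196, 0.108 → sum = 0.6524
V_4 = 0.6524 / l_4 = 0.6524 / 0.26 = 2.509231… → 2.51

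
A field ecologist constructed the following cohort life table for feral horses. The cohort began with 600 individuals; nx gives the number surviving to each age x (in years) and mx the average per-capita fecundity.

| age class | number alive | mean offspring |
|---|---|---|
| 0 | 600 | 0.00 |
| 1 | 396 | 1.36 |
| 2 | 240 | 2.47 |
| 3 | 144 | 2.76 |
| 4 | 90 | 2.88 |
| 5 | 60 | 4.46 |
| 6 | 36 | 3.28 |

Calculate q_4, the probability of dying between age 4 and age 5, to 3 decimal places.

0.333

lx = nx/n0 = nx/600: 1, 0.66, 0.4, 0.24, 0.15, 0.1, 0.06
q_4 = (l_4 − l_5) / l_4 = (0.15 − 0.1) / 0.15
     = 0.05 / 0.15 = 0.333333… → 0.333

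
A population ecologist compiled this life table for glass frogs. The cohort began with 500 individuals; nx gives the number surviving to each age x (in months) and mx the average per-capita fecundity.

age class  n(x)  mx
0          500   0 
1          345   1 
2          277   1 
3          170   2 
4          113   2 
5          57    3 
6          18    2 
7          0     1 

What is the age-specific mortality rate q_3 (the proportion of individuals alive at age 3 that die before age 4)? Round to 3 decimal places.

0.335

lx = nx/n0 = nx/500: 1, 0.69, 0.554, 0.34, 0.226, 0.114, 0.036, 0
q_3 = (l_3 − l_4) / l_3 = (0.34 − 0.226) / 0.34
     = 0.114 / 0.34 = 0.335294… → 0.335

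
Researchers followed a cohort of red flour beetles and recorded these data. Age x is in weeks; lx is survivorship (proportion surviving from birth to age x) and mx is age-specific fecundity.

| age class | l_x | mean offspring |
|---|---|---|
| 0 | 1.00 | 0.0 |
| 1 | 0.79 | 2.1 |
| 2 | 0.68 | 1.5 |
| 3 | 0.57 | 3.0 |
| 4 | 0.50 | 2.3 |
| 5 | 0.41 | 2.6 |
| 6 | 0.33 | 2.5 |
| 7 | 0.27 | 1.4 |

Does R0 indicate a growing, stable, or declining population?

R0 = Σ lx·mx = 0 + 1.659 + 1.02 + 1.71 + 1.15 + 1.066 + 0.825 + 0.378 = 7.808
R0 > 1, so the population is growing.

growing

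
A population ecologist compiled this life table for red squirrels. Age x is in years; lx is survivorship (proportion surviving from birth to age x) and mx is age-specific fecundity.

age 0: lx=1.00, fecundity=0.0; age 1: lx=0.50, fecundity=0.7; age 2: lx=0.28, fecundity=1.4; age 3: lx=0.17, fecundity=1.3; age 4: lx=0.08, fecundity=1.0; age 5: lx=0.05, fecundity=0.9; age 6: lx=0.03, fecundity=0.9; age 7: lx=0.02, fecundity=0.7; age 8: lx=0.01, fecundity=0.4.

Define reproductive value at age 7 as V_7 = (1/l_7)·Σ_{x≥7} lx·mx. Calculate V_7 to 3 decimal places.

lx·mx for x ≥ 7: 0.014, 0.004 → sum = 0.018
V_7 = 0.018 / l_7 = 0.018 / 0.02 = 0.9 → 0.900

0.900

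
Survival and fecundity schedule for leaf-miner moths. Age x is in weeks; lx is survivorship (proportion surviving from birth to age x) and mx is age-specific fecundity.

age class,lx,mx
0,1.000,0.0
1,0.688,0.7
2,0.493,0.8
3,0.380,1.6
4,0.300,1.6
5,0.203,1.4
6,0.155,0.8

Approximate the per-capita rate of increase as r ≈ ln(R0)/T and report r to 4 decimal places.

0.2854

R0 = Σ lx·mx = 0 + 0.4816 + 0.3944 + 0.608 + 0.48 + 0.2842 + 0.124 = 2.3722
Σ x·lx·mx = 7.1794; T = 7.1794/2.3722 = 3.02647…
r ≈ ln(R0)/T = ln(2.3722)/3.02647… = 0.285421… → 0.2854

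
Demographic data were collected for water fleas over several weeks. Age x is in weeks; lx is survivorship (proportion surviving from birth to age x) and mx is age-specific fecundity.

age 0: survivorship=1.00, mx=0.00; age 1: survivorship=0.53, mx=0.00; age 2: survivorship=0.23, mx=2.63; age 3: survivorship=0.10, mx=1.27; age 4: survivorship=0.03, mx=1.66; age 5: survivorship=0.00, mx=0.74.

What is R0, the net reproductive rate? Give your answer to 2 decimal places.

0.78

lx·mx by age: 0, 0, 0.6049, 0.127, 0.0498, 0
R0 = Σ lx·mx = 0.7817 → 0.78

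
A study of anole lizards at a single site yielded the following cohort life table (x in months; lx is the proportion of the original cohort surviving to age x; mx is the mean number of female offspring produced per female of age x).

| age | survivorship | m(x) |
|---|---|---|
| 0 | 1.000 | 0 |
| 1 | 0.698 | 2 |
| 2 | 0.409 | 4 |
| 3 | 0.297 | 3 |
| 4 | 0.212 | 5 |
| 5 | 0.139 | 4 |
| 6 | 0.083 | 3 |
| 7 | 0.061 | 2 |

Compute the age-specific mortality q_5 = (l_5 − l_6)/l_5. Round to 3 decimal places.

0.403

q_5 = (l_5 − l_6) / l_5 = (0.139 − 0.083) / 0.139
     = 0.056 / 0.139 = 0.402878… → 0.403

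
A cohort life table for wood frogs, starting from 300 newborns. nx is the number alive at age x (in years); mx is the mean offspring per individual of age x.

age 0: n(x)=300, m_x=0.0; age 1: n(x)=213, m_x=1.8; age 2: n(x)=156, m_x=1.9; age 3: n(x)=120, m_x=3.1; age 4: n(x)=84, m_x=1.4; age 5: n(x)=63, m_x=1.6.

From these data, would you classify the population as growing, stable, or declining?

lx = nx/n0 = nx/300: 1, 0.71, 0.52, 0.4, 0.28, 0.21
R0 = Σ lx·mx = 0 + 1.278 + 0.988 + 1.24 + 0.392 + 0.336 = 4.234
R0 > 1, so the population is growing.

growing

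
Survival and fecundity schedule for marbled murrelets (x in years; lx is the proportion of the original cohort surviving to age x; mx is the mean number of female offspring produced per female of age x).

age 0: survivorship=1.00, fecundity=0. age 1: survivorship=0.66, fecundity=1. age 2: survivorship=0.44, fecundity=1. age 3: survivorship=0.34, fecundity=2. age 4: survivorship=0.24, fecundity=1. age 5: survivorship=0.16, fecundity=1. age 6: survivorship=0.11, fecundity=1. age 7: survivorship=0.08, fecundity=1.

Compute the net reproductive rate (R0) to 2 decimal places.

2.37

lx·mx by age: 0, 0.66, 0.44, 0.68, 0.24, 0.16, 0.11, 0.08
R0 = Σ lx·mx = 2.37 → 2.37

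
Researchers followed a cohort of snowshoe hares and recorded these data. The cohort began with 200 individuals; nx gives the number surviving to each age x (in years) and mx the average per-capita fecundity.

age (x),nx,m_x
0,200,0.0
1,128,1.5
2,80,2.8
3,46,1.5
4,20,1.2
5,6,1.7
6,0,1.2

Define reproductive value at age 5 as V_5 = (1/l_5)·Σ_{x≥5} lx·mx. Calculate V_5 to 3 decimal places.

lx = nx/n0 = nx/200: 1, 0.64, 0.4, 0.23, 0.1, 0.03, 0
lx·mx for x ≥ 5: 0.051, 0 → sum = 0.051
V_5 = 0.051 / l_5 = 0.051 / 0.03 = 1.7 → 1.700

1.700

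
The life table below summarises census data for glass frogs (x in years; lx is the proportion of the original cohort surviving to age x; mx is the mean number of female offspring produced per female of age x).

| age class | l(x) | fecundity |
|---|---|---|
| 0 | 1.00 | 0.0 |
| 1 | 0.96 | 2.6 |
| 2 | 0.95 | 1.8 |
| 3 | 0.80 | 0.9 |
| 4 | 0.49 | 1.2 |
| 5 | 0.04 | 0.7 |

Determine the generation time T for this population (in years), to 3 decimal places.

1.907

lx·mx: 0, 2.496, 1.71, 0.72, 0.588, 0.028 → R0 = 5.542
x·lx·mx: 0, 2.496, 3.42, 2.16, 2.352, 0.14 → Σ = 10.568
T = 10.568 / 5.542 = 1.906893… → 1.907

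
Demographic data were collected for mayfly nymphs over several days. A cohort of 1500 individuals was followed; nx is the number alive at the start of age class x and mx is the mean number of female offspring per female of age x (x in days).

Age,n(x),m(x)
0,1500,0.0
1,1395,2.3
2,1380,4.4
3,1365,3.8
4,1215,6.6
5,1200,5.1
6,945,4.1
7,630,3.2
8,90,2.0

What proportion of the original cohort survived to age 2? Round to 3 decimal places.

0.920

l_2 = n_2/n_0 = 1380/1500 = 0.92 → 0.920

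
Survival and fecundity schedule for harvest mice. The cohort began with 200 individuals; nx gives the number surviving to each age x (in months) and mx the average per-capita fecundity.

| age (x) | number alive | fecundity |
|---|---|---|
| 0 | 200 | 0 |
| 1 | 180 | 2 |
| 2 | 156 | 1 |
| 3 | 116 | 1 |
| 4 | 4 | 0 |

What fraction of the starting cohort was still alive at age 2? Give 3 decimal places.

0.780

l_2 = n_2/n_0 = 156/200 = 0.78 → 0.780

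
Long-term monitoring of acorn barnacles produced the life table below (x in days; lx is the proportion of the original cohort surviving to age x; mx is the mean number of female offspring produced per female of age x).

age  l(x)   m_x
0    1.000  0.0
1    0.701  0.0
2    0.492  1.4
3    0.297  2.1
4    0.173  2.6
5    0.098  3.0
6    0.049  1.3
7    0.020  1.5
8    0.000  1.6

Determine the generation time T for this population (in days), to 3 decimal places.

lx·mx: 0, 0, 0.6888, 0.6237, 0.4498, 0.294, 0.0637, 0.03, 0 → R0 = 2.15
x·lx·mx: 0, 0, 1.3776, 1.8711, 1.7992, 1.47, 0.3822, 0.21, 0 → Σ = 7.1101
T = 7.1101 / 2.15 = 3.307023… → 3.307

3.307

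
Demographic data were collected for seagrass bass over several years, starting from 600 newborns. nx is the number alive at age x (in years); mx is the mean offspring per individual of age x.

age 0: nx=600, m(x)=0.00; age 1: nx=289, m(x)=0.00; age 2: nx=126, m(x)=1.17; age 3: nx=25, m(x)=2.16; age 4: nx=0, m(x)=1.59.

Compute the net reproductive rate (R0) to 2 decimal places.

0.34

lx = nx/n0 = nx/600: 1, 0.48167…, 0.21, 0.04167…, 0
lx·mx by age: 0, 0, 0.2457, 0.09…, 0
R0 = Σ lx·mx = 0.3357… → 0.34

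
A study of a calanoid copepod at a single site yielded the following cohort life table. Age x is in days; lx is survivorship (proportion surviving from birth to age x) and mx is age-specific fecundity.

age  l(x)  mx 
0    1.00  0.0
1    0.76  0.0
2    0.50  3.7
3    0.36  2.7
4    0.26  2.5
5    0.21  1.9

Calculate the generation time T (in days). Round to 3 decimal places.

lx·mx: 0, 0, 1.85, 0.972, 0.65, 0.399 → R0 = 3.871
x·lx·mx: 0, 0, 3.7, 2.916, 2.6, 1.995 → Σ = 11.211
T = 11.211 / 3.871 = 2.896151… → 2.896

2.896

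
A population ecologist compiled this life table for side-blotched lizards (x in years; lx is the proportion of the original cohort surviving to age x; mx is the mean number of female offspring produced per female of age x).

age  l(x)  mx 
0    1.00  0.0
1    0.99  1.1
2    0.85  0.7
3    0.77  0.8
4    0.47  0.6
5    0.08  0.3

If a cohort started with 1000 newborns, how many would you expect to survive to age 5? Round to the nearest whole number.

Expected survivors = N0 · l_5 = 1000 × 0.08 = 80 → 80

80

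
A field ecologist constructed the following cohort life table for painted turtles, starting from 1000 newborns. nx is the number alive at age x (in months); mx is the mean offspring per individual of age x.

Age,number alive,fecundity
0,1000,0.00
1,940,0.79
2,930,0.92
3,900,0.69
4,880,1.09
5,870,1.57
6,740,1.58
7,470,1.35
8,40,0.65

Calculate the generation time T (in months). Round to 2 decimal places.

4.18

lx = nx/n0 = nx/1000: 1, 0.94, 0.93, 0.9, 0.88, 0.87, 0.74, 0.47, 0.04
lx·mx: 0, 0.7426, 0.8556, 0.621, 0.9592, 1.3659, 1.1692, 0.6345, 0.026 → R0 = 6.374
x·lx·mx: 0, 0.7426, 1.7112, 1.863, 3.8368, 6.8295, 7.0152, 4.4415, 0.208 → Σ = 26.6478
T = 26.6478 / 6.374 = 4.180703… → 4.18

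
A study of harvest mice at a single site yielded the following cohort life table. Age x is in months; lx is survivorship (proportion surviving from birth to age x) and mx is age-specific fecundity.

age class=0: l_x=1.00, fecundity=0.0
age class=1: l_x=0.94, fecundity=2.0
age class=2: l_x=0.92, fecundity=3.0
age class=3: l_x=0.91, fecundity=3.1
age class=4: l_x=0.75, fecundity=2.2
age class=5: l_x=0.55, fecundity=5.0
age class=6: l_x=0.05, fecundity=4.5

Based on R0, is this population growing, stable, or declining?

R0 = Σ lx·mx = 0 + 1.88 + 2.76 + 2.821 + 1.65 + 2.75 + 0.225 = 12.086
R0 > 1, so the population is growing.

growing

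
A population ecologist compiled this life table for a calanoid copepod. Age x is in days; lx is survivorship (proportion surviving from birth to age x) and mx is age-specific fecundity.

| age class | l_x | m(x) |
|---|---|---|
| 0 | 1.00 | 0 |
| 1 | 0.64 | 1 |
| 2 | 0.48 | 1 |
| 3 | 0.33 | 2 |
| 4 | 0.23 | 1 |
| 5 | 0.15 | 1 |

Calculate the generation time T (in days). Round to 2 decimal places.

lx·mx: 0, 0.64, 0.48, 0.66, 0.23, 0.15 → R0 = 2.16
x·lx·mx: 0, 0.64, 0.96, 1.98, 0.92, 0.75 → Σ = 5.25
T = 5.25 / 2.16 = 2.430556… → 2.43

2.43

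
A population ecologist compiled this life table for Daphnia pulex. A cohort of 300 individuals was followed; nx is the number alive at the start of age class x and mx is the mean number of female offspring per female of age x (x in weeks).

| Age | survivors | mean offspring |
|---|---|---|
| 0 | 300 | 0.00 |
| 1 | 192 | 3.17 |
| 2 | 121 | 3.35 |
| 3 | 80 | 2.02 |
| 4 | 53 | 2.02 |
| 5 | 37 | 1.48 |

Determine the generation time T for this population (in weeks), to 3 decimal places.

lx = nx/n0 = nx/300: 1, 0.64, 0.40333…, 0.26667…, 0.17667…, 0.12333…
lx·mx: 0, 2.0288, 1.351167…, 0.538667…, 0.356867…, 0.182533… → R0 = 4.458033…
x·lx·mx: 0, 2.0288, 2.702333…, 1.616…, 1.427467…, 0.912667… → Σ = 8.687267…
T = 8.687267… / 4.458033… = 1.948677… → 1.949

1.949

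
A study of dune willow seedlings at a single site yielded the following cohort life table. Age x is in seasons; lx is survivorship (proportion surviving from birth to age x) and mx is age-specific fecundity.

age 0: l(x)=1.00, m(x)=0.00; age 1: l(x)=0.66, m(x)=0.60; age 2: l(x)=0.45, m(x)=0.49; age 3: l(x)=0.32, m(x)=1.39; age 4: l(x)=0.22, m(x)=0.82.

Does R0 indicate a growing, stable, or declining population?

growing

R0 = Σ lx·mx = 0 + 0.396 + 0.2205 + 0.4448 + 0.1804 = 1.2417
R0 > 1, so the population is growing.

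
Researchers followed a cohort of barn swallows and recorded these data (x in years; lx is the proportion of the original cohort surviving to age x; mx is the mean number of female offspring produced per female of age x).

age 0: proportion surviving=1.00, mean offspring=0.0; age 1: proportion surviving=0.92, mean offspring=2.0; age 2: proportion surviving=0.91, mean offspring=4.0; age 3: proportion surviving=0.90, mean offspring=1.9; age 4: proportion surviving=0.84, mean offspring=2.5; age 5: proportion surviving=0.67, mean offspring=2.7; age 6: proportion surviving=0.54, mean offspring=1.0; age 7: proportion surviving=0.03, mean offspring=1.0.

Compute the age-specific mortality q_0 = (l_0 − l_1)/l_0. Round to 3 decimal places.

0.080

q_0 = (l_0 − l_1) / l_0 = (1 − 0.92) / 1
     = 0.08 / 1 = 0.08 → 0.080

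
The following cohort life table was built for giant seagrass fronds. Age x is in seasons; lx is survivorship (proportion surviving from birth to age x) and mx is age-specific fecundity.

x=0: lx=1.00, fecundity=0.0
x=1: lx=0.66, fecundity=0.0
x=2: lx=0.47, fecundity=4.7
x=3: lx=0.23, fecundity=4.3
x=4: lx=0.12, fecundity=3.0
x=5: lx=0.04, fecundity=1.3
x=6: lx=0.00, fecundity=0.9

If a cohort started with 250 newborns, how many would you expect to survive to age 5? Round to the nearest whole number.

Expected survivors = N0 · l_5 = 250 × 0.04 = 10 → 10

10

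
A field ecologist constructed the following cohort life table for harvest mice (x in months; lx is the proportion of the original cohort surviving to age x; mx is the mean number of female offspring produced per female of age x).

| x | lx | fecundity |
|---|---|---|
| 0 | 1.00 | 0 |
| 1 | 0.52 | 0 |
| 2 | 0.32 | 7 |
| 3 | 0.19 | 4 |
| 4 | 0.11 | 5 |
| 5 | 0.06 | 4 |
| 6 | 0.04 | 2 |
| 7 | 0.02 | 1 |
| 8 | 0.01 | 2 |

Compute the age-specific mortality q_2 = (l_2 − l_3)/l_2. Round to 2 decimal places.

0.41

q_2 = (l_2 − l_3) / l_2 = (0.32 − 0.19) / 0.32
     = 0.13 / 0.32 = 0.40625 → 0.41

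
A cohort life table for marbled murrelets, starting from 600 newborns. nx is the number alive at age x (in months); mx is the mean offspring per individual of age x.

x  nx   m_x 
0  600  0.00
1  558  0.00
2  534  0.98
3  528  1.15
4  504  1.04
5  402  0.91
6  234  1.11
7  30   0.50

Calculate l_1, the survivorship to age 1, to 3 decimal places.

0.930

l_1 = n_1/n_0 = 558/600 = 0.93 → 0.930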